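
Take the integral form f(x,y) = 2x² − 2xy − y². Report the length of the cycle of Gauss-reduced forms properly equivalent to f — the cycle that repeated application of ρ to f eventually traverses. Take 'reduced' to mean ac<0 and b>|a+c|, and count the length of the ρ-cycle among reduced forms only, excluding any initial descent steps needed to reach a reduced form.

D = 12, ⌊√D⌋ = 3
descent: ρ → (-1,2,2)  [lands on river]
river: ρ → (2,2,-1)
ρ-cycle length = 2 (tail of 1 descent step not counted)

2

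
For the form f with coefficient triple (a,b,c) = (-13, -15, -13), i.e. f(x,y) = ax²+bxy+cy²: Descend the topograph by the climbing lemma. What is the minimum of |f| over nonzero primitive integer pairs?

translate: b→-11 (≡15 mod 26), so (13,15,13)→(13,-11,11)
flip: (13,-11,11)→(11,11,13)
reduced (well bottom): (11,11,13) with a≤c, −a<b≤a
well minimum |f| = |-11| = 11 (negative-definite)

11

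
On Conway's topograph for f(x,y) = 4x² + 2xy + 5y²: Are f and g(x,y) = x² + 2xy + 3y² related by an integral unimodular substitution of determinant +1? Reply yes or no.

D₁ = -76, D₂ = -8
discriminants differ ⇒ not SL₂(ℤ)-equivalent

no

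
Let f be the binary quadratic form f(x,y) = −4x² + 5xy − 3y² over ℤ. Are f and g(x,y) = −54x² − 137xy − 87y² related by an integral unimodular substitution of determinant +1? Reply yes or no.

D₁ = -23, D₂ = -23
f is negative-definite; reduce −f:
−f: translate: b→3 (≡-5 mod 8), so (4,-5,3)→(4,3,2)
−f: flip: (4,3,2)→(2,-3,4)
−f: translate: b→1 (≡-3 mod 4), so (2,-3,4)→(2,1,3)
−f: reduced (well bottom): (2,1,3) with a≤c, −a<b≤a
flip sign back: reduced form of f is (-2,-1,-3)
g is negative-definite; reduce −g:
−g: translate: b→29 (≡137 mod 108), so (54,137,87)→(54,29,4)
−g: flip: (54,29,4)→(4,-29,54)
−g: translate: b→3 (≡-29 mod 8), so (4,-29,54)→(4,3,2)
−g: flip: (4,3,2)→(2,-3,4)
−g: translate: b→1 (≡-3 mod 4), so (2,-3,4)→(2,1,3)
−g: reduced (well bottom): (2,1,3) with a≤c, −a<b≤a
flip sign back: reduced form of g is (-2,-1,-3)
reduced forms (-2, -1, -3) vs (-2, -1, -3) ⇒ equivalent

yes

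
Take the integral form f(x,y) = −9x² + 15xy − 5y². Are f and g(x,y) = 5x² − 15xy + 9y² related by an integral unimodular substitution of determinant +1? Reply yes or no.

D₁ = 45, D₂ = 45
river cycle of f (length 2): (-5, 5, 1), (1, 5, -5)
river cycle of g (length 2): (-1, 5, 5), (5, 5, -1)
cycles differ ⇒ inequivalent

no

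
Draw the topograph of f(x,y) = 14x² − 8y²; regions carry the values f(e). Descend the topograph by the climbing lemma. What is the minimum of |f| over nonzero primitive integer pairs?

descent: ρ → (-8,16,6)  [lands on river]
river: ρ → (6,20,-2)
river: ρ → (-2,20,6)
river: ρ → (6,16,-8)
closes: descent 1, river 4
min |a| on river = 2

2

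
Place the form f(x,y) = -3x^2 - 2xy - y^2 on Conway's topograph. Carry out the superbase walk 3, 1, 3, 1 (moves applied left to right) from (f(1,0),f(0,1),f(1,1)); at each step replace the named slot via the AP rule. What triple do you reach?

start (-3,-1,-6) = (f(1,0),f(0,1),f(1,1))
replace slot 3: 2·((-3)+(-1)) − (-6) = -2 → (-3,-1,-2)
replace slot 1: 2·((-1)+(-2)) − (-3) = -3 → (-3,-1,-2)
replace slot 3: 2·((-3)+(-1)) − (-2) = -6 → (-3,-1,-6)
replace slot 1: 2·((-1)+(-6)) − (-3) = -11 → (-11,-1,-6)

-11,-1,-6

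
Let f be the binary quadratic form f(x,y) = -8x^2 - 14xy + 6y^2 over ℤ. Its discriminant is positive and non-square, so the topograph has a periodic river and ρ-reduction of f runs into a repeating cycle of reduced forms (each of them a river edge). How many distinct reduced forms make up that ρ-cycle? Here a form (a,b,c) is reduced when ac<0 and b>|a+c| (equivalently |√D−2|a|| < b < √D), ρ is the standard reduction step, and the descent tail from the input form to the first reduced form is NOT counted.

D = 388, ⌊√D⌋ = 19
descent: ρ → (6,14,-8)  [lands on river]
river: ρ → (-8,18,2)
river: ρ → (2,18,-8)
river: ρ → (-8,14,6)
river: ρ → (6,10,-12)
river: ρ → (-12,14,4)
river: ρ → (4,18,-4)
river: ρ → (-4,14,12)
river: ρ → (12,10,-6)
river: ρ → (-6,14,8)
river: ρ → (8,18,-2)
river: ρ → (-2,18,8)
river: ρ → (8,14,-6)
river: ρ → (-6,10,12)
river: ρ → (12,14,-4)
river: ρ → (-4,18,4)
river: ρ → (4,14,-12)
river: ρ → (-12,10,6)
ρ-cycle length = 18 (tail of 1 descent step not counted)

18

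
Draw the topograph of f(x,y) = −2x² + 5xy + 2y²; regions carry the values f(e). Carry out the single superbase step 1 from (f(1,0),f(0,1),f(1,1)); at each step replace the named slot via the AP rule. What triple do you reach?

start (-2,2,5) = (f(1,0),f(0,1),f(1,1))
replace slot 1: 2·(2+5) − (-2) = 16 → (16,2,5)

16,2,5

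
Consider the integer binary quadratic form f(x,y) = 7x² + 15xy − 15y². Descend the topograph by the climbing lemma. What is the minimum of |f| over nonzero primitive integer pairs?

river: ρ → (-15,15,7)
river: ρ → (7,13,-17)
river: ρ → (-17,21,3)
river: ρ → (3,21,-17)
river: ρ → (-17,13,7)
river: ρ → (7,15,-15)
closes: descent 0, river 6
min |a| on river = 3

3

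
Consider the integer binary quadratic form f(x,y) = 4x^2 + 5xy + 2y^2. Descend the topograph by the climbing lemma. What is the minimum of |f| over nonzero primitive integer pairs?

translate: b→-3 (≡5 mod 8), so (4,5,2)→(4,-3,1)
flip: (4,-3,1)→(1,3,4)
translate: b→1 (≡3 mod 2), so (1,3,4)→(1,1,2)
reduced (well bottom): (1,1,2) with a≤c, −a<b≤a
well minimum = a = 1

1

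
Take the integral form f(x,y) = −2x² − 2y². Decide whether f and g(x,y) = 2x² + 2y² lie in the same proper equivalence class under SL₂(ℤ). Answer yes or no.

D₁ = -16, D₂ = -16
f is negative-definite; reduce −f:
−f: reduced (well bottom): (2,0,2) with a≤c, −a<b≤a
flip sign back: reduced form of f is (-2,0,-2)
g: reduced (well bottom): (2,0,2) with a≤c, −a<b≤a
reduced forms (-2, 0, -2) vs (2, 0, 2) ⇒ inequivalent

no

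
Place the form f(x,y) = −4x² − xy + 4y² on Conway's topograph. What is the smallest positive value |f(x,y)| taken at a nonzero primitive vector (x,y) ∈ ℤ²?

descent: ρ → (4,1,-4)  [lands on river]
river: ρ → (-4,7,1)
river: ρ → (1,7,-4)
river: ρ → (-4,1,4)
river: ρ → (4,7,-1)
river: ρ → (-1,7,4)
closes: descent 1, river 6
min |a| on river = 1

1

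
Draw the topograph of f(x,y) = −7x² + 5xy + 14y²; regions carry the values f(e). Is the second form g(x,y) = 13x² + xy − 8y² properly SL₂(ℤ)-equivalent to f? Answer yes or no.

D₁ = 417, D₂ = 417
river cycle of f (length 18): (-7, 19, 2), (2, 17, -16), (-16, 15, 3), (3, 15, -16), (-16, 17, 2), (2, 19, -7), (-7, 9, 12), (12, 15, -4), (-4, 17, 8), (8, 15, -6), … (8 more)
river cycle of g (length 18): (-8, 15, 6), (6, 9, -14), (-14, 19, 1), (1, 19, -14), (-14, 9, 6), (6, 15, -8), (-8, 17, 4), (4, 15, -12), (-12, 9, 7), (7, 19, -2), … (8 more)
cycles differ ⇒ inequivalent

no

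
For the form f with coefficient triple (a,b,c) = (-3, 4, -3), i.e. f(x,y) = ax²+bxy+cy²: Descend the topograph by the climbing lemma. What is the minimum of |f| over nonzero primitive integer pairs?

translate: b→2 (≡-4 mod 6), so (3,-4,3)→(3,2,2)
flip: (3,2,2)→(2,-2,3)
translate: b→2 (≡-2 mod 4), so (2,-2,3)→(2,2,3)
reduced (well bottom): (2,2,3) with a≤c, −a<b≤a
well minimum |f| = |-2| = 2 (negative-definite)

2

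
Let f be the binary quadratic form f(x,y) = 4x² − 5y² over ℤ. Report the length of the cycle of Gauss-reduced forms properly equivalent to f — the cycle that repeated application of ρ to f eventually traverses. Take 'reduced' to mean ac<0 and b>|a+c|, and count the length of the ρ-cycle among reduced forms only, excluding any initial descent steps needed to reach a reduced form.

D = 80, ⌊√D⌋ = 8
descent: ρ → (-5,0,4)
descent: ρ → (4,8,-1)  [lands on river]
river: ρ → (-1,8,4)
ρ-cycle length = 2 (tail of 2 descent steps not counted)

2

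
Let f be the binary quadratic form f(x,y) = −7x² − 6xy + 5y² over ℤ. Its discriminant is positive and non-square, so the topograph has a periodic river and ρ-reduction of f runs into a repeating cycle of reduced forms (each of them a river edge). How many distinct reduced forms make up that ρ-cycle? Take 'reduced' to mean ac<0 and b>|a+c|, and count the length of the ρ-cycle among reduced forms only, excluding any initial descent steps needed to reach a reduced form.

D = 176, ⌊√D⌋ = 13
descent: ρ → (5,6,-7)  [lands on river]
river: ρ → (-7,8,4)
river: ρ → (4,8,-7)
river: ρ → (-7,6,5)
river: ρ → (5,4,-8)
river: ρ → (-8,12,1)
river: ρ → (1,12,-8)
river: ρ → (-8,4,5)
ρ-cycle length = 8 (tail of 1 descent step not counted)

8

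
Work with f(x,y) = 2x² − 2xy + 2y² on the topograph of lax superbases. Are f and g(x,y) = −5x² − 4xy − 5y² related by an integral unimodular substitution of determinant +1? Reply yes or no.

D₁ = -12, D₂ = -84
discriminants differ ⇒ not SL₂(ℤ)-equivalent

no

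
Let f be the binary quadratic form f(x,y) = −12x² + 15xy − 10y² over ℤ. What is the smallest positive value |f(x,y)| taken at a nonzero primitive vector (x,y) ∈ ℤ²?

translate: b→9 (≡-15 mod 24), so (12,-15,10)→(12,9,7)
flip: (12,9,7)→(7,-9,12)
translate: b→5 (≡-9 mod 14), so (7,-9,12)→(7,5,10)
reduced (well bottom): (7,5,10) with a≤c, −a<b≤a
well minimum |f| = |-7| = 7 (negative-definite)

7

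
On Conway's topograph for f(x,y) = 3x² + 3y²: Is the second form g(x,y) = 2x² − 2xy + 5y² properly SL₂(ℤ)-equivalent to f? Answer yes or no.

D₁ = -36, D₂ = -36
f: reduced (well bottom): (3,0,3) with a≤c, −a<b≤a
g: translate: b→2 (≡-2 mod 4), so (2,-2,5)→(2,2,5)
g: reduced (well bottom): (2,2,5) with a≤c, −a<b≤a
reduced forms (3, 0, 3) vs (2, 2, 5) ⇒ inequivalent

no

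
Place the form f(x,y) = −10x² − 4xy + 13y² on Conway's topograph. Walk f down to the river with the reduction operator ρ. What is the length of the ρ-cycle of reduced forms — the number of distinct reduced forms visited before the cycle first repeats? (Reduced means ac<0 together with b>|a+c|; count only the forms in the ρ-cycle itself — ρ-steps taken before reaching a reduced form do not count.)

D = 536, ⌊√D⌋ = 23
descent: ρ → (13,4,-10)  [lands on river]
river: ρ → (-10,16,7)
river: ρ → (7,12,-14)
river: ρ → (-14,16,5)
river: ρ → (5,14,-17)
river: ρ → (-17,20,2)
river: ρ → (2,20,-17)
river: ρ → (-17,14,5)
river: ρ → (5,16,-14)
river: ρ → (-14,12,7)
river: ρ → (7,16,-10)
river: ρ → (-10,4,13)
river: ρ → (13,22,-1)
river: ρ → (-1,22,13)
ρ-cycle length = 14 (tail of 1 descent step not counted)

14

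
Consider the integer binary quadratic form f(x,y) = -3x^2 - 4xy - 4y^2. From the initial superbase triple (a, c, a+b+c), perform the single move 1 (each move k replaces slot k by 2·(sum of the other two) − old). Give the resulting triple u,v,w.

start (-3,-4,-11) = (f(1,0),f(0,1),f(1,1))
replace slot 1: 2·((-4)+(-11)) − (-3) = -27 → (-27,-4,-11)

-27,-4,-11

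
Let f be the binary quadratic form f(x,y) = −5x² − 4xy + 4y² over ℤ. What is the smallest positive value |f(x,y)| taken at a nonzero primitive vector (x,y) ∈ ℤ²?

descent: ρ → (4,4,-5)  [lands on river]
river: ρ → (-5,6,3)
river: ρ → (3,6,-5)
river: ρ → (-5,4,4)
closes: descent 1, river 4
min |a| on river = 3

3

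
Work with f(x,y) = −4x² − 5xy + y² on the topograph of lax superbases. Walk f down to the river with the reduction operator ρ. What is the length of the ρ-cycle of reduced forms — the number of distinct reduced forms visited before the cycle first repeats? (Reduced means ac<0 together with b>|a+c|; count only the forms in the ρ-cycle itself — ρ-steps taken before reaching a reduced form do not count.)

D = 41, ⌊√D⌋ = 6
descent: ρ → (1,5,-4)  [lands on river]
river: ρ → (-4,3,2)
river: ρ → (2,5,-2)
river: ρ → (-2,3,4)
river: ρ → (4,5,-1)
river: ρ → (-1,5,4)
river: ρ → (4,3,-2)
river: ρ → (-2,5,2)
river: ρ → (2,3,-4)
river: ρ → (-4,5,1)
ρ-cycle length = 10 (tail of 1 descent step not counted)

10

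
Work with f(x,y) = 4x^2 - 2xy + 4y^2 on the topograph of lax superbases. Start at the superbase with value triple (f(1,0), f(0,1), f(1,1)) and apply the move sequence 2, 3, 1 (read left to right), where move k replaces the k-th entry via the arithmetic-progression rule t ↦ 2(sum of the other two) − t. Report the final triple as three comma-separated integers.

start (4,4,6) = (f(1,0),f(0,1),f(1,1))
replace slot 2: 2·(4+6) − 4 = 16 → (4,16,6)
replace slot 3: 2·(4+16) − 6 = 34 → (4,16,34)
replace slot 1: 2·(16+34) − 4 = 96 → (96,16,34)

96,16,34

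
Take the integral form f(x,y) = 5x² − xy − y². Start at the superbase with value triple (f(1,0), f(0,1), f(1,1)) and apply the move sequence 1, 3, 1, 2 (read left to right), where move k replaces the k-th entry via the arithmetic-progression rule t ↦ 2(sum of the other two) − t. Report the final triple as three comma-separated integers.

start (5,-1,3) = (f(1,0),f(0,1),f(1,1))
replace slot 1: 2·((-1)+3) − 5 = -1 → (-1,-1,3)
replace slot 3: 2·((-1)+(-1)) − 3 = -7 → (-1,-1,-7)
replace slot 1: 2·((-1)+(-7)) − (-1) = -15 → (-15,-1,-7)
replace slot 2: 2·((-15)+(-7)) − (-1) = -43 → (-15,-43,-7)

-15,-43,-7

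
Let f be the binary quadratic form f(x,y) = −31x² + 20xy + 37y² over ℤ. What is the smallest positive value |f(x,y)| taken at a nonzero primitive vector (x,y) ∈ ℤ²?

river: ρ → (37,54,-14)
river: ρ → (-14,58,29)
river: ρ → (29,58,-14)
river: ρ → (-14,54,37)
river: ρ → (37,20,-31)
river: ρ → (-31,42,26)
river: ρ → (26,62,-11)
river: ρ → (-11,70,2)
river: ρ → (2,70,-11)
river: ρ → (-11,62,26)
river: ρ → (26,42,-31)
river: ρ → (-31,20,37)
closes: descent 0, river 12
min |a| on river = 2

2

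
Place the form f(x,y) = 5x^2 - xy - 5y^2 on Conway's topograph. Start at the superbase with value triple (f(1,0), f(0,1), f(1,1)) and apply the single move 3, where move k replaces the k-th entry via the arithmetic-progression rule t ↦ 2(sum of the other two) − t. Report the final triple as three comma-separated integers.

start (5,-5,-1) = (f(1,0),f(0,1),f(1,1))
replace slot 3: 2·(5+(-5)) − (-1) = 1 → (5,-5,1)

5,-5,1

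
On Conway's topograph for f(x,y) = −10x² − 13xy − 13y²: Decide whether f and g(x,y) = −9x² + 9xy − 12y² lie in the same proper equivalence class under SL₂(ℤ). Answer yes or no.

D₁ = -351, D₂ = -351
f is negative-definite; reduce −f:
−f: translate: b→-7 (≡13 mod 20), so (10,13,13)→(10,-7,10)
−f: flip: (10,-7,10)→(10,7,10)
−f: reduced (well bottom): (10,7,10) with a≤c, −a<b≤a
flip sign back: reduced form of f is (-10,-7,-10)
g is negative-definite; reduce −g:
−g: translate: b→9 (≡-9 mod 18), so (9,-9,12)→(9,9,12)
−g: reduced (well bottom): (9,9,12) with a≤c, −a<b≤a
flip sign back: reduced form of g is (-9,-9,-12)
reduced forms (-10, -7, -10) vs (-9, -9, -12) ⇒ inequivalent

no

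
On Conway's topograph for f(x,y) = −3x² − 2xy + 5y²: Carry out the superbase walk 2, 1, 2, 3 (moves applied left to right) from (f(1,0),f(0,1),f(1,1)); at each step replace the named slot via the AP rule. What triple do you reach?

start (-3,5,0) = (f(1,0),f(0,1),f(1,1))
replace slot 2: 2·((-3)+0) − 5 = -11 → (-3,-11,0)
replace slot 1: 2·((-11)+0) − (-3) = -19 → (-19,-11,0)
replace slot 2: 2·((-19)+0) − (-11) = -27 → (-19,-27,0)
replace slot 3: 2·((-19)+(-27)) − 0 = -92 → (-19,-27,-92)

-19,-27,-92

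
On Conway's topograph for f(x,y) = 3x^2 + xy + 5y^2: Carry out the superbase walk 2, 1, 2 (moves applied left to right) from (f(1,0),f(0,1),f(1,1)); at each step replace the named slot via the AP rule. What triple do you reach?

start (3,5,9) = (f(1,0),f(0,1),f(1,1))
replace slot 2: 2·(3+9) − 5 = 19 → (3,19,9)
replace slot 1: 2·(19+9) − 3 = 53 → (53,19,9)
replace slot 2: 2·(53+9) − 19 = 105 → (53,105,9)

53,105,9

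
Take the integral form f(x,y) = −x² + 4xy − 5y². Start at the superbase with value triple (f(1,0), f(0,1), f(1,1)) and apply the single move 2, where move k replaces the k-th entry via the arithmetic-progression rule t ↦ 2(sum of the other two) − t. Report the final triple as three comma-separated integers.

start (-1,-5,-2) = (f(1,0),f(0,1),f(1,1))
replace slot 2: 2·((-1)+(-2)) − (-5) = -1 → (-1,-1,-2)

-1,-1,-2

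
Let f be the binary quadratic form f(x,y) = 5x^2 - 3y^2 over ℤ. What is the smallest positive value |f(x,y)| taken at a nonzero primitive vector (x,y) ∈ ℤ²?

descent: ρ → (-3,6,2)  [lands on river]
river: ρ → (2,6,-3)
closes: descent 1, river 2
min |a| on river = 2

2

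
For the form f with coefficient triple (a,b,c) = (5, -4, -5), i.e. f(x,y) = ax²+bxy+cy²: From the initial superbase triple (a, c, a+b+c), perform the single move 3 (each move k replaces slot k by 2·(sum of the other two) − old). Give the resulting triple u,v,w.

start (5,-5,-4) = (f(1,0),f(0,1),f(1,1))
replace slot 3: 2·(5+(-5)) − (-4) = 4 → (5,-5,4)

5,-5,4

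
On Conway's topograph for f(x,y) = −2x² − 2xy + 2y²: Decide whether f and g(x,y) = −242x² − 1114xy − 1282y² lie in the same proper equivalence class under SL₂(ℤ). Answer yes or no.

D₁ = 20, D₂ = 20
river cycle of f (length 2): (2, 2, -2), (-2, 2, 2)
river cycle of g (length 2): (-2, 2, 2), (2, 2, -2)
cycles coincide ⇒ equivalent

yes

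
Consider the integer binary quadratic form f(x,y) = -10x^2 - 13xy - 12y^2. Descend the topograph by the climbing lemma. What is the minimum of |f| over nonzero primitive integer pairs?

translate: b→-7 (≡13 mod 20), so (10,13,12)→(10,-7,9)
flip: (10,-7,9)→(9,7,10)
reduced (well bottom): (9,7,10) with a≤c, −a<b≤a
well minimum |f| = |-9| = 9 (negative-definite)

9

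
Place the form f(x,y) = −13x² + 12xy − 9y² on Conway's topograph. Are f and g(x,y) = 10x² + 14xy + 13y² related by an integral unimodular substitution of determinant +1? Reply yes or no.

D₁ = -324, D₂ = -324
f is negative-definite; reduce −f:
−f: flip: (13,-12,9)→(9,12,13)
−f: translate: b→-6 (≡12 mod 18), so (9,12,13)→(9,-6,10)
−f: reduced (well bottom): (9,-6,10) with a≤c, −a<b≤a
flip sign back: reduced form of f is (-9,6,-10)
g: translate: b→-6 (≡14 mod 20), so (10,14,13)→(10,-6,9)
g: flip: (10,-6,9)→(9,6,10)
g: reduced (well bottom): (9,6,10) with a≤c, −a<b≤a
reduced forms (-9, 6, -10) vs (9, 6, 10) ⇒ inequivalent

no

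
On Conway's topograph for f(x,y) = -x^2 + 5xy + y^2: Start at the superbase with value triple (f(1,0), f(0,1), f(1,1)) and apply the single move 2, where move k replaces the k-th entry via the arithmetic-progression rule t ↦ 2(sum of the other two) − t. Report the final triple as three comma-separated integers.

start (-1,1,5) = (f(1,0),f(0,1),f(1,1))
replace slot 2: 2·((-1)+5) − 1 = 7 → (-1,7,5)

-1,7,5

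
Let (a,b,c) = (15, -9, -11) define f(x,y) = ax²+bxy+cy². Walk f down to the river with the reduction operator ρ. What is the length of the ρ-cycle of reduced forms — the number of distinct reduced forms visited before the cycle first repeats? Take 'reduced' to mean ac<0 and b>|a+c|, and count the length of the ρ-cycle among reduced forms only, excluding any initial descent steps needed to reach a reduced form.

D = 741, ⌊√D⌋ = 27
descent: ρ → (-11,9,15)  [lands on river]
river: ρ → (15,21,-5)
river: ρ → (-5,19,19)
river: ρ → (19,19,-5)
river: ρ → (-5,21,15)
river: ρ → (15,9,-11)
river: ρ → (-11,13,13)
river: ρ → (13,13,-11)
ρ-cycle length = 8 (tail of 1 descent step not counted)

8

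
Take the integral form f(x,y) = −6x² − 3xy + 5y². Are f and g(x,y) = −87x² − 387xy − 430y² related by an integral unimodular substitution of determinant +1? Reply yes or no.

D₁ = 129, D₂ = 129
river cycle of f (length 10): (5, 3, -6), (-6, 9, 2), (2, 11, -1), (-1, 11, 2), (2, 9, -6), (-6, 3, 5), (5, 7, -4), (-4, 9, 3), (3, 9, -4), (-4, 7, 5)
river cycle of g (length 10): (-4, 7, 5), (5, 3, -6), (-6, 9, 2), (2, 11, -1), (-1, 11, 2), (2, 9, -6), (-6, 3, 5), (5, 7, -4), (-4, 9, 3), (3, 9, -4)
cycles coincide ⇒ equivalent

yes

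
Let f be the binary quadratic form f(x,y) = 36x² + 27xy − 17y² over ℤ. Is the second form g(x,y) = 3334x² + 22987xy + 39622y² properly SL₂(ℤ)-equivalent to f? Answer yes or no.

D₁ = 3177, D₂ = 3177
river cycle of f (length 44): (-17, 41, 22), (22, 47, -11), (-11, 41, 34), (34, 27, -18), (-18, 45, 16), (16, 51, -9), (-9, 39, 46), (46, 53, -2), (-2, 55, 19), (19, 21, -36), … (34 more)
river cycle of g (length 44): (36, 27, -17), (-17, 41, 22), (22, 47, -11), (-11, 41, 34), (34, 27, -18), (-18, 45, 16), (16, 51, -9), (-9, 39, 46), (46, 53, -2), (-2, 55, 19), … (34 more)
cycles coincide ⇒ equivalent

yes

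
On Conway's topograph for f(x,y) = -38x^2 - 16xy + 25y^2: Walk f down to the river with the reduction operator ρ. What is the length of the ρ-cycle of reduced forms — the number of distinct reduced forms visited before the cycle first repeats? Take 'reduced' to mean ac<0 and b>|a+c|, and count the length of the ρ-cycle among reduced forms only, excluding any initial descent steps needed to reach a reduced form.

D = 4056, ⌊√D⌋ = 63
descent: ρ → (25,16,-38)  [lands on river]
river: ρ → (-38,60,3)
river: ρ → (3,60,-38)
river: ρ → (-38,16,25)
river: ρ → (25,34,-29)
river: ρ → (-29,24,30)
river: ρ → (30,36,-23)
river: ρ → (-23,56,10)
river: ρ → (10,44,-53)
river: ρ → (-53,62,1)
river: ρ → (1,62,-53)
river: ρ → (-53,44,10)
river: ρ → (10,56,-23)
river: ρ → (-23,36,30)
river: ρ → (30,24,-29)
river: ρ → (-29,34,25)
ρ-cycle length = 16 (tail of 1 descent step not counted)

16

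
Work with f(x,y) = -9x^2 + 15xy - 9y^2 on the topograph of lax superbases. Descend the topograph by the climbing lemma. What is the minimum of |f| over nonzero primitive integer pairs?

translate: b→3 (≡-15 mod 18), so (9,-15,9)→(9,3,3)
flip: (9,3,3)→(3,-3,9)
translate: b→3 (≡-3 mod 6), so (3,-3,9)→(3,3,9)
reduced (well bottom): (3,3,9) with a≤c, −a<b≤a
well minimum |f| = |-3| = 3 (negative-definite)

3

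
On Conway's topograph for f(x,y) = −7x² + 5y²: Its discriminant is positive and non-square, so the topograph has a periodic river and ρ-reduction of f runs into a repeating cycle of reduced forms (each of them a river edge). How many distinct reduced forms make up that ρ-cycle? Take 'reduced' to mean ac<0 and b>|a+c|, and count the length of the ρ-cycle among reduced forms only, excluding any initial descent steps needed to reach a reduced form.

D = 140, ⌊√D⌋ = 11
descent: ρ → (5,10,-2)  [lands on river]
river: ρ → (-2,10,5)
ρ-cycle length = 2 (tail of 1 descent step not counted)

2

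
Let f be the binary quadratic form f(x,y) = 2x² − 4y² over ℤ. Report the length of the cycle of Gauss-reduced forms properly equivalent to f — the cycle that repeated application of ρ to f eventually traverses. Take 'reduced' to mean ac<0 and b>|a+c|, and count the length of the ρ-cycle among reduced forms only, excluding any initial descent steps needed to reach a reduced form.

D = 32, ⌊√D⌋ = 5
descent: ρ → (-4,0,2)
descent: ρ → (2,4,-2)  [lands on river]
river: ρ → (-2,4,2)
ρ-cycle length = 2 (tail of 2 descent steps not counted)

2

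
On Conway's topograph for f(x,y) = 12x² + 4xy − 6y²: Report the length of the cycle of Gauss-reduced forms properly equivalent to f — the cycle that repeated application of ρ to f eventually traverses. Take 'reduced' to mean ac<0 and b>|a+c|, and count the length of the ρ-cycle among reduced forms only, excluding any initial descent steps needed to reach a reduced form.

D = 304, ⌊√D⌋ = 17
descent: ρ → (-6,8,10)  [lands on river]
river: ρ → (10,12,-4)
river: ρ → (-4,12,10)
river: ρ → (10,8,-6)
river: ρ → (-6,16,2)
river: ρ → (2,16,-6)
ρ-cycle length = 6 (tail of 1 descent step not counted)

6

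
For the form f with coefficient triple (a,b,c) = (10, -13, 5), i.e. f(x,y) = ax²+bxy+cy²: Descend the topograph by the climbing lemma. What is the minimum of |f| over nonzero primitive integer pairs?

translate: b→7 (≡-13 mod 20), so (10,-13,5)→(10,7,2)
flip: (10,7,2)→(2,-7,10)
translate: b→1 (≡-7 mod 4), so (2,-7,10)→(2,1,4)
reduced (well bottom): (2,1,4) with a≤c, −a<b≤a
well minimum = a = 2

2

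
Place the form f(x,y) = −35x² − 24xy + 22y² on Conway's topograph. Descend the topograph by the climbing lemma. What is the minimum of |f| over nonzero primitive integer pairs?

descent: ρ → (22,24,-35)  [lands on river]
river: ρ → (-35,46,11)
river: ρ → (11,42,-43)
river: ρ → (-43,44,10)
river: ρ → (10,56,-13)
river: ρ → (-13,48,26)
river: ρ → (26,56,-5)
river: ρ → (-5,54,37)
river: ρ → (37,20,-22)
river: ρ → (-22,24,35)
river: ρ → (35,46,-11)
river: ρ → (-11,42,43)
river: ρ → (43,44,-10)
river: ρ → (-10,56,13)
river: ρ → (13,48,-26)
river: ρ → (-26,56,5)
river: ρ → (5,54,-37)
river: ρ → (-37,20,22)
closes: descent 1, river 18
min |a| on river = 5

5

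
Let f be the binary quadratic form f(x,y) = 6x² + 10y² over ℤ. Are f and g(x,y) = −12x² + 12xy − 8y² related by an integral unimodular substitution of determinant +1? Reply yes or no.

D₁ = -240, D₂ = -240
f: reduced (well bottom): (6,0,10) with a≤c, −a<b≤a
g is negative-definite; reduce −g:
−g: translate: b→12 (≡-12 mod 24), so (12,-12,8)→(12,12,8)
−g: flip: (12,12,8)→(8,-12,12)
−g: translate: b→4 (≡-12 mod 16), so (8,-12,12)→(8,4,8)
−g: reduced (well bottom): (8,4,8) with a≤c, −a<b≤a
flip sign back: reduced form of g is (-8,-4,-8)
reduced forms (6, 0, 10) vs (-8, -4, -8) ⇒ inequivalent

no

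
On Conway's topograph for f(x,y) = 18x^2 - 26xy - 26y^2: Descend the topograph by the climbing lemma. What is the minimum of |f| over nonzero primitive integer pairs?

descent: ρ → (-26,26,18)  [lands on river]
river: ρ → (18,46,-6)
river: ρ → (-6,50,2)
river: ρ → (2,50,-6)
river: ρ → (-6,46,18)
river: ρ → (18,26,-26)
closes: descent 1, river 6
min |a| on river = 2

2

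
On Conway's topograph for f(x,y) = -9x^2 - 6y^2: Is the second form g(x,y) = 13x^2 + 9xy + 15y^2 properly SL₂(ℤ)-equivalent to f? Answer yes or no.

D₁ = -216, D₂ = -699
discriminants differ ⇒ not SL₂(ℤ)-equivalent

no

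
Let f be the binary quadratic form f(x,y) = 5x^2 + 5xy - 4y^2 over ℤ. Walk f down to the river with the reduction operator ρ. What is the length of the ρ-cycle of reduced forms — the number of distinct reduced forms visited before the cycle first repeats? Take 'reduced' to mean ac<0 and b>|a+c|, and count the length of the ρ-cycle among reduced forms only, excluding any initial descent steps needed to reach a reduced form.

D = 105, ⌊√D⌋ = 10
river: ρ → (-4,3,6)
river: ρ → (6,9,-1)
river: ρ → (-1,9,6)
river: ρ → (6,3,-4)
river: ρ → (-4,5,5)
river: ρ → (5,5,-4)
ρ-cycle length = 6 (tail of 0 descent steps not counted)

6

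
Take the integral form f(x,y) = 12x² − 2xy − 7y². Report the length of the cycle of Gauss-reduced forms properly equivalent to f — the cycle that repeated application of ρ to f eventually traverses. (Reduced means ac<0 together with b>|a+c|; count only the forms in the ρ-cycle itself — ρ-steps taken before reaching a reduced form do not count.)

D = 340, ⌊√D⌋ = 18
descent: ρ → (-7,16,3)  [lands on river]
river: ρ → (3,14,-12)
river: ρ → (-12,10,5)
river: ρ → (5,10,-12)
river: ρ → (-12,14,3)
river: ρ → (3,16,-7)
river: ρ → (-7,12,7)
river: ρ → (7,16,-3)
river: ρ → (-3,14,12)
river: ρ → (12,10,-5)
river: ρ → (-5,10,12)
river: ρ → (12,14,-3)
river: ρ → (-3,16,7)
river: ρ → (7,12,-7)
ρ-cycle length = 14 (tail of 1 descent step not counted)

14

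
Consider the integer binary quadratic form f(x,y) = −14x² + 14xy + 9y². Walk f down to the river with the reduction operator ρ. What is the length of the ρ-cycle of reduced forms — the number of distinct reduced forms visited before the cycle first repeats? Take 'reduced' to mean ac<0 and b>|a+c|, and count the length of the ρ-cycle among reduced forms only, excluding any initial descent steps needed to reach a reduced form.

D = 700, ⌊√D⌋ = 26
river: ρ → (9,22,-6)
river: ρ → (-6,26,1)
river: ρ → (1,26,-6)
river: ρ → (-6,22,9)
river: ρ → (9,14,-14)
river: ρ → (-14,14,9)
ρ-cycle length = 6 (tail of 0 descent steps not counted)

6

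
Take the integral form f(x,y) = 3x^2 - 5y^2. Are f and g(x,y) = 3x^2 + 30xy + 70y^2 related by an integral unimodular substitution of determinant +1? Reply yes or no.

D₁ = 60, D₂ = 60
river cycle of f (length 2): (3, 6, -2), (-2, 6, 3)
river cycle of g (length 2): (3, 6, -2), (-2, 6, 3)
cycles coincide ⇒ equivalent

yes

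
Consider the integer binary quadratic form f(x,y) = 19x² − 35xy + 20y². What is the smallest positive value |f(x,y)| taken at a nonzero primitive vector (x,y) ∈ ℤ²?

translate: b→3 (≡-35 mod 38), so (19,-35,20)→(19,3,4)
flip: (19,3,4)→(4,-3,19)
reduced (well bottom): (4,-3,19) with a≤c, −a<b≤a
well minimum = a = 4

4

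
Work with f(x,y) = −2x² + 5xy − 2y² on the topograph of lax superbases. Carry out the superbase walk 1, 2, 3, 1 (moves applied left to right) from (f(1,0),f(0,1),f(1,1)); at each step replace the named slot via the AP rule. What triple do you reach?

start (-2,-2,1) = (f(1,0),f(0,1),f(1,1))
replace slot 1: 2·((-2)+1) − (-2) = 0 → (0,-2,1)
replace slot 2: 2·(0+1) − (-2) = 4 → (0,4,1)
replace slot 3: 2·(0+4) − 1 = 7 → (0,4,7)
replace slot 1: 2·(4+7) − 0 = 22 → (22,4,7)

22,4,7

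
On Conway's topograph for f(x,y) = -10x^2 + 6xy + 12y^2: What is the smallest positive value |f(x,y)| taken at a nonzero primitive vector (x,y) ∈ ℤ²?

river: ρ → (12,18,-4)
river: ρ → (-4,22,2)
river: ρ → (2,22,-4)
river: ρ → (-4,18,12)
river: ρ → (12,6,-10)
river: ρ → (-10,14,8)
river: ρ → (8,18,-6)
river: ρ → (-6,18,8)
river: ρ → (8,14,-10)
river: ρ → (-10,6,12)
closes: descent 0, river 10
min |a| on river = 2

2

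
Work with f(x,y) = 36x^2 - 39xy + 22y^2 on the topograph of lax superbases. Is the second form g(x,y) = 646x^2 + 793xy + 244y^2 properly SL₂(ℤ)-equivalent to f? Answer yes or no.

D₁ = -1647, D₂ = -1647
f: translate: b→33 (≡-39 mod 72), so (36,-39,22)→(36,33,19)
f: flip: (36,33,19)→(19,-33,36)
f: translate: b→5 (≡-33 mod 38), so (19,-33,36)→(19,5,22)
f: reduced (well bottom): (19,5,22) with a≤c, −a<b≤a
g: translate: b→-499 (≡793 mod 1292), so (646,793,244)→(646,-499,97)
g: flip: (646,-499,97)→(97,499,646)
g: translate: b→-83 (≡499 mod 194), so (97,499,646)→(97,-83,22)
g: flip: (97,-83,22)→(22,83,97)
g: translate: b→-5 (≡83 mod 44), so (22,83,97)→(22,-5,19)
g: flip: (22,-5,19)→(19,5,22)
g: reduced (well bottom): (19,5,22) with a≤c, −a<b≤a
reduced forms (19, 5, 22) vs (19, 5, 22) ⇒ equivalent

yes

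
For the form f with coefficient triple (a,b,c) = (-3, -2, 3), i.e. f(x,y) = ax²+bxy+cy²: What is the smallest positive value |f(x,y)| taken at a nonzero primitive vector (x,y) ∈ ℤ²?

descent: ρ → (3,2,-3)  [lands on river]
river: ρ → (-3,4,2)
river: ρ → (2,4,-3)
river: ρ → (-3,2,3)
river: ρ → (3,4,-2)
river: ρ → (-2,4,3)
closes: descent 1, river 6
min |a| on river = 2

2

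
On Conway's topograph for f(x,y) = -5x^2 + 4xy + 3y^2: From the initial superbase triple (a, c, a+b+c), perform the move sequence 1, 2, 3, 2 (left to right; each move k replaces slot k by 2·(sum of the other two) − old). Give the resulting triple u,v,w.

start (-5,3,2) = (f(1,0),f(0,1),f(1,1))
replace slot 1: 2·(3+2) − (-5) = 15 → (15,3,2)
replace slot 2: 2·(15+2) − 3 = 31 → (15,31,2)
replace slot 3: 2·(15+31) − 2 = 90 → (15,31,90)
replace slot 2: 2·(15+90) − 31 = 179 → (15,179,90)

15,179,90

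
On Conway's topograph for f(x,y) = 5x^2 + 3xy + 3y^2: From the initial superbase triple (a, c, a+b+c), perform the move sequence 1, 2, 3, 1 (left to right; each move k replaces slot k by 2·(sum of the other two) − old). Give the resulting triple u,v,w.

start (5,3,11) = (f(1,0),f(0,1),f(1,1))
replace slot 1: 2·(3+11) − 5 = 23 → (23,3,11)
replace slot 2: 2·(23+11) − 3 = 65 → (23,65,11)
replace slot 3: 2·(23+65) − 11 = 165 → (23,65,165)
replace slot 1: 2·(65+165) − 23 = 437 → (437,65,165)

437,65,165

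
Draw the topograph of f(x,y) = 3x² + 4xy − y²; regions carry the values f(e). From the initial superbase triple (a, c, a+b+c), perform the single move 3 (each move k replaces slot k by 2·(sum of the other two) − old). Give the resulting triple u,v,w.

start (3,-1,6) = (f(1,0),f(0,1),f(1,1))
replace slot 3: 2·(3+(-1)) − 6 = -2 → (3,-1,-2)

3,-1,-2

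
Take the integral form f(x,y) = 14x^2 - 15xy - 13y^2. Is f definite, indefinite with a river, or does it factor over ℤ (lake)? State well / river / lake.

D = b²−4ac = (-15)² − 4·14·(-13) = 953
D > 0 non-square ⇒ indefinite ⇒ periodic river

river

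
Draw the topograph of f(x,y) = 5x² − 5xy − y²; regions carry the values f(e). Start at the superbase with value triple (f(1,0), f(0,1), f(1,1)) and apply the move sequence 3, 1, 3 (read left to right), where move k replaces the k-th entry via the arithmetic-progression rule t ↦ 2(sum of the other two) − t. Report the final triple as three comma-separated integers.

start (5,-1,-1) = (f(1,0),f(0,1),f(1,1))
replace slot 3: 2·(5+(-1)) − (-1) = 9 → (5,-1,9)
replace slot 1: 2·((-1)+9) − 5 = 11 → (11,-1,9)
replace slot 3: 2·(11+(-1)) − 9 = 11 → (11,-1,11)

11,-1,11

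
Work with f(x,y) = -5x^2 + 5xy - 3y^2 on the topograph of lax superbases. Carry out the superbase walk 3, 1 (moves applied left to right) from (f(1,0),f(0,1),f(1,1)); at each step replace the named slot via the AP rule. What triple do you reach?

start (-5,-3,-3) = (f(1,0),f(0,1),f(1,1))
replace slot 3: 2·((-5)+(-3)) − (-3) = -13 → (-5,-3,-13)
replace slot 1: 2·((-3)+(-13)) − (-5) = -27 → (-27,-3,-13)

-27,-3,-13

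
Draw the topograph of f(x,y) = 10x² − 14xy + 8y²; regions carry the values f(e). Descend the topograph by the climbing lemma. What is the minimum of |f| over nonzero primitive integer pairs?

translate: b→6 (≡-14 mod 20), so (10,-14,8)→(10,6,4)
flip: (10,6,4)→(4,-6,10)
translate: b→2 (≡-6 mod 8), so (4,-6,10)→(4,2,8)
reduced (well bottom): (4,2,8) with a≤c, −a<b≤a
well minimum = a = 4

4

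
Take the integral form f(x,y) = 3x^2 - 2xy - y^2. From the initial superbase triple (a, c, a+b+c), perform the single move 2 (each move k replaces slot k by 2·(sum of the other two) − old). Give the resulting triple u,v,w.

start (3,-1,0) = (f(1,0),f(0,1),f(1,1))
replace slot 2: 2·(3+0) − (-1) = 7 → (3,7,0)

3,7,0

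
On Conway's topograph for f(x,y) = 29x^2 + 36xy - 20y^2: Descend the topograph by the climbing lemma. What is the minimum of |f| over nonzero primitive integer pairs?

river: ρ → (-20,44,21)
river: ρ → (21,40,-24)
river: ρ → (-24,56,5)
river: ρ → (5,54,-35)
river: ρ → (-35,16,24)
river: ρ → (24,32,-27)
river: ρ → (-27,22,29)
river: ρ → (29,36,-20)
closes: descent 0, river 8
min |a| on river = 5

5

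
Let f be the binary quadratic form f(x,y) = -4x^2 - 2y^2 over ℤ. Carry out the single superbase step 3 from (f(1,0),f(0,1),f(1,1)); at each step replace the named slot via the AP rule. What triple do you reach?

start (-4,-2,-6) = (f(1,0),f(0,1),f(1,1))
replace slot 3: 2·((-4)+(-2)) − (-6) = -6 → (-4,-2,-6)

-4,-2,-6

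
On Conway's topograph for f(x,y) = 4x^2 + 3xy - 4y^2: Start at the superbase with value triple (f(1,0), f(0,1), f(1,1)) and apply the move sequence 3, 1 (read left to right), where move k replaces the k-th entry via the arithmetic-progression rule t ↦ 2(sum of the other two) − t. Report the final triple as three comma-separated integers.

start (4,-4,3) = (f(1,0),f(0,1),f(1,1))
replace slot 3: 2·(4+(-4)) − 3 = -3 → (4,-4,-3)
replace slot 1: 2·((-4)+(-3)) − 4 = -18 → (-18,-4,-3)

-18,-4,-3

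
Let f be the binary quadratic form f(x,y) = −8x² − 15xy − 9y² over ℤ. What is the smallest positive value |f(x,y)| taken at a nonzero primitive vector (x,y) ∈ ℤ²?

translate: b→-1 (≡15 mod 16), so (8,15,9)→(8,-1,2)
flip: (8,-1,2)→(2,1,8)
reduced (well bottom): (2,1,8) with a≤c, −a<b≤a
well minimum |f| = |-2| = 2 (negative-definite)

2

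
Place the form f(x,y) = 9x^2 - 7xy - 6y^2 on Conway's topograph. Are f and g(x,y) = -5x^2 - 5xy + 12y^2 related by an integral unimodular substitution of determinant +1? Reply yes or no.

D₁ = 265, D₂ = 265
river cycle of f (length 22): (-6, 7, 9), (9, 11, -4), (-4, 13, 6), (6, 11, -6), (-6, 13, 4), (4, 11, -9), (-9, 7, 6), (6, 5, -10), (-10, 15, 1), (1, 15, -10), … (12 more)
river cycle of g (length 18): (-5, 15, 2), (2, 13, -12), (-12, 11, 3), (3, 13, -8), (-8, 3, 8), (8, 13, -3), (-3, 11, 12), (12, 13, -2), (-2, 15, 5), (5, 15, -2), … (8 more)
cycles differ ⇒ inequivalent

no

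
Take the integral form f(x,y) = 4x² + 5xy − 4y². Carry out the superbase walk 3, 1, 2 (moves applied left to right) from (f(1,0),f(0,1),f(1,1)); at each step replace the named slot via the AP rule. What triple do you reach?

start (4,-4,5) = (f(1,0),f(0,1),f(1,1))
replace slot 3: 2·(4+(-4)) − 5 = -5 → (4,-4,-5)
replace slot 1: 2·((-4)+(-5)) − 4 = -22 → (-22,-4,-5)
replace slot 2: 2·((-22)+(-5)) − (-4) = -50 → (-22,-50,-5)

-22,-50,-5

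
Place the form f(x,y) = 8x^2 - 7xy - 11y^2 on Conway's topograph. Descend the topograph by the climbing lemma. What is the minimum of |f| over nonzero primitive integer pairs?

descent: ρ → (-11,7,8)  [lands on river]
river: ρ → (8,9,-10)
river: ρ → (-10,11,7)
river: ρ → (7,17,-4)
river: ρ → (-4,15,11)
river: ρ → (11,7,-8)
river: ρ → (-8,9,10)
river: ρ → (10,11,-7)
river: ρ → (-7,17,4)
river: ρ → (4,15,-11)
closes: descent 1, river 10
min |a| on river = 4

4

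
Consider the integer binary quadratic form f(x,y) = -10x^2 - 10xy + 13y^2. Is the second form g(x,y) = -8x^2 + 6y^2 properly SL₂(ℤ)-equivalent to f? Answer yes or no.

D₁ = 620, D₂ = 192
discriminants differ ⇒ not SL₂(ℤ)-equivalent

no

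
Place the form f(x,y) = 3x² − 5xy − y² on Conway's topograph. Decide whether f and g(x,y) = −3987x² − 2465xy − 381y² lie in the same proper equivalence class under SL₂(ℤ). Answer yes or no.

D₁ = 37, D₂ = 37
river cycle of f (length 6): (-1, 5, 3), (3, 1, -3), (-3, 5, 1), (1, 5, -3), (-3, 1, 3), (3, 5, -1)
river cycle of g (length 6): (-1, 5, 3), (3, 1, -3), (-3, 5, 1), (1, 5, -3), (-3, 1, 3), (3, 5, -1)
cycles coincide ⇒ equivalent

yes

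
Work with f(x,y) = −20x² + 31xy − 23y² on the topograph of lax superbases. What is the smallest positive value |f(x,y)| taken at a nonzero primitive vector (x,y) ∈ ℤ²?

translate: b→9 (≡-31 mod 40), so (20,-31,23)→(20,9,12)
flip: (20,9,12)→(12,-9,20)
reduced (well bottom): (12,-9,20) with a≤c, −a<b≤a
well minimum |f| = |-12| = 12 (negative-definite)

12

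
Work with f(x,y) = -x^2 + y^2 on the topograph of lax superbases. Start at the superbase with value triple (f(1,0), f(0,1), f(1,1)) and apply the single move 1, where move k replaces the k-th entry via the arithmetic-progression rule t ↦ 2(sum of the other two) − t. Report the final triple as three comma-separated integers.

start (-1,1,0) = (f(1,0),f(0,1),f(1,1))
replace slot 1: 2·(1+0) − (-1) = 3 → (3,1,0)

3,1,0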